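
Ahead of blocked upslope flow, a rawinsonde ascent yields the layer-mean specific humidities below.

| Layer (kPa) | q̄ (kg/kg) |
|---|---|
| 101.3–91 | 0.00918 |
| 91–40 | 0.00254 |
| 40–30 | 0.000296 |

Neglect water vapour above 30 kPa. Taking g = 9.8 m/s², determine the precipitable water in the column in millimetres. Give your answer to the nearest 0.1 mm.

PW ≈ 23.2 mm

Precipitable water is the column-integrated vapour mass per unit area: PW = (1/g) Σ q̄ Δp, with q in kg/kg and Δp in Pa (1 kg/m² of water = 1 mm).
Layer 101.3–91 kPa: Δp = 103 hPa = 10300 Pa, q̄ = 0.00918 kg/kg → 0.00918 × 10300 / 9.8 = 9.65 mm
Layer 91–40 kPa: Δp = 510 hPa = 51000 Pa, q̄ = 0.00254 kg/kg → 0.00254 × 51000 / 9.8 = 13.22 mm
Layer 40–30 kPa: Δp = 100 hPa = 10000 Pa, q̄ = 0.000296 kg/kg → 0.000296 × 10000 / 9.8 = 0.30 mm
PW = 9.65 + 13.22 + 0.30 = 23.17 ≈ 23.2 mm.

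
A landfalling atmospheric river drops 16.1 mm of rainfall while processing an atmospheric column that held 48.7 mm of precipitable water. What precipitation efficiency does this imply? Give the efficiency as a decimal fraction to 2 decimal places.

ε ≈ 0.33

ε = rainfall / PW = 16.1 / 48.7 = 0.33.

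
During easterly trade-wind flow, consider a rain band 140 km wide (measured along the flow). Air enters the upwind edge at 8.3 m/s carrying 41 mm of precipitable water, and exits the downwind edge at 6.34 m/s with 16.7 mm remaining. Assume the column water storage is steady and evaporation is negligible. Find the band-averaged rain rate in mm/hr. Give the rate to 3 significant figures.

Column moisture flux per unit crosswind length is F = V × PW.
Inflow: F_in = 8.3 × 41 = 340.3 mm·m/s
Outflow: F_out = 6.34 × 16.7 = 105.878 mm·m/s
Steady-state rate R = (F_in − F_out)/L = (340.3 − 105.878) / 140000 m = 1.674e-03 mm/s.
R = 1.674e-03 × 3600 = 6.03 mm/hr.

R ≈ 6.03 mm/hr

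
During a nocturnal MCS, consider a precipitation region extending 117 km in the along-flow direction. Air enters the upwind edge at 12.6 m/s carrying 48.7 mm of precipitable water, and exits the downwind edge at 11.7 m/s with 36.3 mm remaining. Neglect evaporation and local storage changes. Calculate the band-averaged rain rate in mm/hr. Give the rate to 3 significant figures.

Column moisture flux per unit crosswind length is F = V × PW.
Inflow: F_in = 12.6 × 48.7 = 613.62 mm·m/s
Outflow: F_out = 11.7 × 36.3 = 424.71 mm·m/s
Steady-state rate R = (F_in − F_out)/L = (613.62 − 424.71) / 117000 m = 1.615e-03 mm/s.
R = 1.615e-03 × 3600 = 5.81 mm/hr.

R ≈ 5.81 mm/hr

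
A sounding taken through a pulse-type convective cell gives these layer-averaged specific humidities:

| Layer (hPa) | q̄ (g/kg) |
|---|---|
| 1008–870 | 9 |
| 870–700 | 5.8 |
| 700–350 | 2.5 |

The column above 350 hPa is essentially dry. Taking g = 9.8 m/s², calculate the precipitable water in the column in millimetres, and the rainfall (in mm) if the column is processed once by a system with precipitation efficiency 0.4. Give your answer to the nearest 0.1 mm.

PW ≈ 31.7 mm; rainfall ≈ 12.7 mm

Precipitable water is the column-integrated vapour mass per unit area: PW = (1/g) Σ q̄ Δp, with q in kg/kg and Δp in Pa (1 kg/m² of water = 1 mm).
Layer 1008–870 hPa: Δp = 138 hPa = 13800 Pa, q̄ = 0.009 kg/kg → 0.009 × 13800 / 9.8 = 12.67 mm
Layer 870–700 hPa: Δp = 170 hPa = 17000 Pa, q̄ = 0.0058 kg/kg → 0.0058 × 17000 / 9.8 = 10.06 mm
Layer 700–350 hPa: Δp = 350 hPa = 35000 Pa, q̄ = 0.0025 kg/kg → 0.0025 × 35000 / 9.8 = 8.93 mm
PW = 12.67 + 10.06 + 8.93 = 31.66 ≈ 31.7 mm.
Rainfall = ε × PW = 0.4 × 31.7 = 12.7 mm.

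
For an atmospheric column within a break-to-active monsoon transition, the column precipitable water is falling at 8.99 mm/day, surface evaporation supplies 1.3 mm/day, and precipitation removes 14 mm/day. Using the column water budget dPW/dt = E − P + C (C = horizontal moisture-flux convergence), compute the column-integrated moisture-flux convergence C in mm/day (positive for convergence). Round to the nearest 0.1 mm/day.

dPW/dt = -8.99 mm/day.
C = dPW/dt − E + P = (-8.99) − 1.3 + 14 = 3.7 mm/day.

C ≈ 3.7 mm/day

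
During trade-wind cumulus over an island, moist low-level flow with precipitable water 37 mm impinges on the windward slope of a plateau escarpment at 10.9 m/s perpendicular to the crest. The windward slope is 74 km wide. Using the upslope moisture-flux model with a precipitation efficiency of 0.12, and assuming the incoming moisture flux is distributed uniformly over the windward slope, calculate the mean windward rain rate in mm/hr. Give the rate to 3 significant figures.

Incoming column moisture flux per unit ridge length: F = V × PW = 10.9 × 37 = 403.3 mm·m/s.
Spread over the 74 km slope with efficiency ε = 0.12: R = ε·F/W = 0.12 × 403.3 / 74000 m = 6.540e-04 mm/s.
R = 6.540e-04 × 3600 = 2.35 mm/hr.

R ≈ 2.35 mm/hr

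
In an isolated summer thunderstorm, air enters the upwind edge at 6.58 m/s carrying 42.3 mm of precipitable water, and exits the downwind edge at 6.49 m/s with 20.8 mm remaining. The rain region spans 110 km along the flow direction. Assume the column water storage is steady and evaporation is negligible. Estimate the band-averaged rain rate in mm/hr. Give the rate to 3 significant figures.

Column moisture flux per unit crosswind length is F = V × PW.
Inflow: F_in = 6.58 × 42.3 = 278.334 mm·m/s
Outflow: F_out = 6.49 × 20.8 = 134.992 mm·m/s
Steady-state rate R = (F_in − F_out)/L = (278.334 − 134.992) / 110000 m = 1.303e-03 mm/s.
R = 1.303e-03 × 3600 = 4.69 mm/hr.

R ≈ 4.69 mm/hr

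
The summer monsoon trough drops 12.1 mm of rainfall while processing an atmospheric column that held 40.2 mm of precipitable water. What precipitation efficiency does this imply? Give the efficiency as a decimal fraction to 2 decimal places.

ε ≈ 0.30

ε = rainfall / PW = 12.1 / 40.2 = 0.30.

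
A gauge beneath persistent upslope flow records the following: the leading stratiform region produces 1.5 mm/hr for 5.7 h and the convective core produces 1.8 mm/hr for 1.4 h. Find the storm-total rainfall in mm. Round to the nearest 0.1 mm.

total ≈ 11.1 mm

Total = Σ Rᵢ Δtᵢ = 1.5 × 5.7 + 1.8 × 1.4
      = 8.55 + 2.52 = 11.1 mm.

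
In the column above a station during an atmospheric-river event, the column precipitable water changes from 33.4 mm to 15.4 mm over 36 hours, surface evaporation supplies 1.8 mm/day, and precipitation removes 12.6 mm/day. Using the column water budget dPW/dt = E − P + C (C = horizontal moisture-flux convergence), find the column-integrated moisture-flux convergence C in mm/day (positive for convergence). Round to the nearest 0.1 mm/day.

dPW/dt = (15.4 − 33.4) mm / (36/24 day) = -12.000 mm/day.
C = dPW/dt − E + P = (-12.000) − 1.8 + 12.6 = -1.2 mm/day.

C ≈ -1.2 mm/day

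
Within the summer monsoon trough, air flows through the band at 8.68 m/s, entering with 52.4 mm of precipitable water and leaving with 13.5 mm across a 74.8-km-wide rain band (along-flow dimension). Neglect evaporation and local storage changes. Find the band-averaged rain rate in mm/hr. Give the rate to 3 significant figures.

R ≈ 16.3 mm/hr

Column moisture flux per unit crosswind length is F = V × PW.
Inflow: F_in = 8.68 × 52.4 = 454.832 mm·m/s
Outflow: F_out = 8.68 × 13.5 = 117.18 mm·m/s
Steady-state rate R = (F_in − F_out)/L = (454.832 − 117.18) / 74800 m = 4.514e-03 mm/s.
R = 4.514e-03 × 3600 = 16.3 mm/hr.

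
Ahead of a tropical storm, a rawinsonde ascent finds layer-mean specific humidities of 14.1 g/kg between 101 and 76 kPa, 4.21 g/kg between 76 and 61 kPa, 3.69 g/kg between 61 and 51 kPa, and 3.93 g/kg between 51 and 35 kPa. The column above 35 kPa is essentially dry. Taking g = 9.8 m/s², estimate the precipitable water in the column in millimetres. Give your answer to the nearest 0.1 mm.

PW ≈ 52.6 mm

Precipitable water is the column-integrated vapour mass per unit area: PW = (1/g) Σ q̄ Δp, with q in kg/kg and Δp in Pa (1 kg/m² of water = 1 mm).
Layer 101–76 kPa: Δp = 250 hPa = 25000 Pa, q̄ = 0.0141 kg/kg → 0.0141 × 25000 / 9.8 = 35.97 mm
Layer 76–61 kPa: Δp = 150 hPa = 15000 Pa, q̄ = 0.00421 kg/kg → 0.00421 × 15000 / 9.8 = 6.44 mm
Layer 61–51 kPa: Δp = 100 hPa = 10000 Pa, q̄ = 0.00369 kg/kg → 0.00369 × 10000 / 9.8 = 3.77 mm
Layer 51–35 kPa: Δp = 160 hPa = 16000 Pa, q̄ = 0.00393 kg/kg → 0.00393 × 16000 / 9.8 = 6.42 mm
PW = 35.97 + 6.44 + 3.77 + 6.42 = 52.60 ≈ 52.6 mm.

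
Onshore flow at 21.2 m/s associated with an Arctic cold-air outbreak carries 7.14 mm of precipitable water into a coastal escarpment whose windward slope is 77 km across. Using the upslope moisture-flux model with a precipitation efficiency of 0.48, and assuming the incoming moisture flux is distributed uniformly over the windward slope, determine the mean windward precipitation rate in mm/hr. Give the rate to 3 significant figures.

Incoming column moisture flux per unit ridge length: F = V × PW = 21.2 × 7.14 = 151.368 mm·m/s.
Spread over the 77 km slope with efficiency ε = 0.48: R = ε·F/W = 0.48 × 151.368 / 77000 m = 9.436e-04 mm/s.
R = 9.436e-04 × 3600 = 3.40 mm/hr.

R ≈ 3.40 mm/hr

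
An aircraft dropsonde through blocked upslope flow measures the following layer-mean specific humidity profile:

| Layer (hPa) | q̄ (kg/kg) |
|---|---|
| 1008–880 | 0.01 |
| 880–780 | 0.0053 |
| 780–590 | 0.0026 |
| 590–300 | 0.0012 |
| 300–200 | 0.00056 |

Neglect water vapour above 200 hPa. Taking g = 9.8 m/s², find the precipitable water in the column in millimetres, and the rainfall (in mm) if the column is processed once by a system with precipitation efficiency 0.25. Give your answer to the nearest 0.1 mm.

PW ≈ 27.6 mm; rainfall ≈ 6.9 mm

Precipitable water is the column-integrated vapour mass per unit area: PW = (1/g) Σ q̄ Δp, with q in kg/kg and Δp in Pa (1 kg/m² of water = 1 mm).
Layer 1008–880 hPa: Δp = 128 hPa = 12800 Pa, q̄ = 0.01 kg/kg → 0.01 × 12800 / 9.8 = 13.06 mm
Layer 880–780 hPa: Δp = 100 hPa = 10000 Pa, q̄ = 0.0053 kg/kg → 0.0053 × 10000 / 9.8 = 5.41 mm
Layer 780–590 hPa: Δp = 190 hPa = 19000 Pa, q̄ = 0.0026 kg/kg → 0.0026 × 19000 / 9.8 = 5.04 mm
Layer 590–300 hPa: Δp = 290 hPa = 29000 Pa, q̄ = 0.0012 kg/kg → 0.0012 × 29000 / 9.8 = 3.55 mm
Layer 300–200 hPa: Δp = 100 hPa = 10000 Pa, q̄ = 0.00056 kg/kg → 0.00056 × 10000 / 9.8 = 0.57 mm
PW = 13.06 + 5.41 + 5.04 + 3.55 + 0.57 = 27.63 ≈ 27.6 mm.
Rainfall = ε × PW = 0.25 × 27.6 = 6.9 mm.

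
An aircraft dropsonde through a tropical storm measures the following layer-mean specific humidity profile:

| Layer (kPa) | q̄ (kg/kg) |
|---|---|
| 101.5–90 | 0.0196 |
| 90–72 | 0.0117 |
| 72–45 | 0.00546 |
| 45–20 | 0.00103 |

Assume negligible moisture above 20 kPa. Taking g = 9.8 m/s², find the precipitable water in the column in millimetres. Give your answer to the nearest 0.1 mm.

Precipitable water is the column-integrated vapour mass per unit area: PW = (1/g) Σ q̄ Δp, with q in kg/kg and Δp in Pa (1 kg/m² of water = 1 mm).
Layer 101.5–90 kPa: Δp = 115 hPa = 11500 Pa, q̄ = 0.0196 kg/kg → 0.0196 × 11500 / 9.8 = 23.00 mm
Layer 90–72 kPa: Δp = 180 hPa = 18000 Pa, q̄ = 0.0117 kg/kg → 0.0117 × 18000 / 9.8 = 21.49 mm
Layer 72–45 kPa: Δp = 270 hPa = 27000 Pa, q̄ = 0.00546 kg/kg → 0.00546 × 27000 / 9.8 = 15.04 mm
Layer 45–20 kPa: Δp = 250 hPa = 25000 Pa, q̄ = 0.00103 kg/kg → 0.00103 × 25000 / 9.8 = 2.63 mm
PW = 23.00 + 21.49 + 15.04 + 2.63 = 62.16 ≈ 62.2 mm.

PW ≈ 62.2 mm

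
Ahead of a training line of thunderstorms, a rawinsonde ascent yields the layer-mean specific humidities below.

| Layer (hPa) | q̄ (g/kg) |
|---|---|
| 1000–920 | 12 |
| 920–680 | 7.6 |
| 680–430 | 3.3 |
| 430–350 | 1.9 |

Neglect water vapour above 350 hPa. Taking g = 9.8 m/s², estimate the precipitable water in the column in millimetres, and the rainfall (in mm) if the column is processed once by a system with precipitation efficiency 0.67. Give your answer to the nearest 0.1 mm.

PW ≈ 38.4 mm; rainfall ≈ 25.7 mm

Precipitable water is the column-integrated vapour mass per unit area: PW = (1/g) Σ q̄ Δp, with q in kg/kg and Δp in Pa (1 kg/m² of water = 1 mm).
Layer 1000–920 hPa: Δp = 80 hPa = 8000 Pa, q̄ = 0.012 kg/kg → 0.012 × 8000 / 9.8 = 9.80 mm
Layer 920–680 hPa: Δp = 240 hPa = 24000 Pa, q̄ = 0.0076 kg/kg → 0.0076 × 24000 / 9.8 = 18.61 mm
Layer 680–430 hPa: Δp = 250 hPa = 25000 Pa, q̄ = 0.0033 kg/kg → 0.0033 × 25000 / 9.8 = 8.42 mm
Layer 430–350 hPa: Δp = 80 hPa = 8000 Pa, q̄ = 0.0019 kg/kg → 0.0019 × 8000 / 9.8 = 1.55 mm
PW = 9.80 + 18.61 + 8.42 + 1.55 = 38.38 ≈ 38.4 mm.
Rainfall = ε × PW = 0.67 × 38.4 = 25.7 mm.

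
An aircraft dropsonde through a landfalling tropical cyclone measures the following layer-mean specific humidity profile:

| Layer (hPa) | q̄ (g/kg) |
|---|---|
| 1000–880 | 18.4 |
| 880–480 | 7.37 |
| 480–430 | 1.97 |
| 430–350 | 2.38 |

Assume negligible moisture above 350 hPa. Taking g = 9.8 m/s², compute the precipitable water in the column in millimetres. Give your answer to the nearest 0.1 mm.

Precipitable water is the column-integrated vapour mass per unit area: PW = (1/g) Σ q̄ Δp, with q in kg/kg and Δp in Pa (1 kg/m² of water = 1 mm).
Layer 1000–880 hPa: Δp = 120 hPa = 12000 Pa, q̄ = 0.0184 kg/kg → 0.0184 × 12000 / 9.8 = 22.53 mm
Layer 880–480 hPa: Δp = 400 hPa = 40000 Pa, q̄ = 0.00737 kg/kg → 0.00737 × 40000 / 9.8 = 30.08 mm
Layer 480–430 hPa: Δp = 50 hPa = 5000 Pa, q̄ = 0.00197 kg/kg → 0.00197 × 5000 / 9.8 = 1.01 mm
Layer 430–350 hPa: Δp = 80 hPa = 8000 Pa, q̄ = 0.00238 kg/kg → 0.00238 × 8000 / 9.8 = 1.94 mm
PW = 22.53 + 30.08 + 1.01 + 1.94 = 55.56 ≈ 55.6 mm.

PW ≈ 55.6 mm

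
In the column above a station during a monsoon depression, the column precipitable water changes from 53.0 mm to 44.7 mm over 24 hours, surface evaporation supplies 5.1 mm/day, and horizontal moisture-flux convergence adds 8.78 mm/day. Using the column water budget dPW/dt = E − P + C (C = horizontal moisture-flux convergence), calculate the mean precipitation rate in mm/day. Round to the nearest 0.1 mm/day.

P ≈ 22.2 mm/day

dPW/dt = (44.7 − 53.0) mm / (24/24 day) = -8.300 mm/day.
P = E + C − dPW/dt = 5.1 + (8.78) − (-8.300) = 22.2 mm/day.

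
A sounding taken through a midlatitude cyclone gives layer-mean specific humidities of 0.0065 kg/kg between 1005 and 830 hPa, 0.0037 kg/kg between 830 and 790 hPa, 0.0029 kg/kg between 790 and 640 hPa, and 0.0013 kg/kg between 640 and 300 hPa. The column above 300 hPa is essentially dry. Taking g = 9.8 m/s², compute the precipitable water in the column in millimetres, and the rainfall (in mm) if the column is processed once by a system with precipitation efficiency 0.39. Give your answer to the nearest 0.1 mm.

PW ≈ 22.1 mm; rainfall ≈ 8.6 mm

Precipitable water is the column-integrated vapour mass per unit area: PW = (1/g) Σ q̄ Δp, with q in kg/kg and Δp in Pa (1 kg/m² of water = 1 mm).
Layer 1005–830 hPa: Δp = 175 hPa = 17500 Pa, q̄ = 0.0065 kg/kg → 0.0065 × 17500 / 9.8 = 11.61 mm
Layer 830–790 hPa: Δp = 40 hPa = 4000 Pa, q̄ = 0.0037 kg/kg → 0.0037 × 4000 / 9.8 = 1.51 mm
Layer 790–640 hPa: Δp = 150 hPa = 15000 Pa, q̄ = 0.0029 kg/kg → 0.0029 × 15000 / 9.8 = 4.44 mm
Layer 640–300 hPa: Δp = 340 hPa = 34000 Pa, q̄ = 0.0013 kg/kg → 0.0013 × 34000 / 9.8 = 4.51 mm
PW = 11.61 + 1.51 + 4.44 + 4.51 = 22.07 ≈ 22.1 mm.
Rainfall = ε × PW = 0.39 × 22.1 = 8.6 mm.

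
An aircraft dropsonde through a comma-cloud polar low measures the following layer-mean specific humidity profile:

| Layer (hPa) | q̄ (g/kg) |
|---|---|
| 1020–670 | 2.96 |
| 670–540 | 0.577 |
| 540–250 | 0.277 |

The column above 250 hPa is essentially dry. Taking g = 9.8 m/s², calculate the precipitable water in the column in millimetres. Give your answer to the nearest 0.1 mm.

Precipitable water is the column-integrated vapour mass per unit area: PW = (1/g) Σ q̄ Δp, with q in kg/kg and Δp in Pa (1 kg/m² of water = 1 mm).
Layer 1020–670 hPa: Δp = 350 hPa = 35000 Pa, q̄ = 0.00296 kg/kg → 0.00296 × 35000 / 9.8 = 10.57 mm
Layer 670–540 hPa: Δp = 130 hPa = 13000 Pa, q̄ = 0.000577 kg/kg → 0.000577 × 13000 / 9.8 = 0.77 mm
Layer 540–250 hPa: Δp = 290 hPa = 29000 Pa, q̄ = 0.000277 kg/kg → 0.000277 × 29000 / 9.8 = 0.82 mm
PW = 10.57 + 0.77 + 0.82 = 12.16 ≈ 12.2 mm.

PW ≈ 12.2 mm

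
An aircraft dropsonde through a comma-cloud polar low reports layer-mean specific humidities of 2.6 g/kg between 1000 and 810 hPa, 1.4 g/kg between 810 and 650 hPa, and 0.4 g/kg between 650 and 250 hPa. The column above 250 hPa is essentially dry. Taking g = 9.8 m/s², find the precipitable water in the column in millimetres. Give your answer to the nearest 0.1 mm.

PW ≈ 9.0 mm

Precipitable water is the column-integrated vapour mass per unit area: PW = (1/g) Σ q̄ Δp, with q in kg/kg and Δp in Pa (1 kg/m² of water = 1 mm).
Layer 1000–810 hPa: Δp = 190 hPa = 19000 Pa, q̄ = 0.0026 kg/kg → 0.0026 × 19000 / 9.8 = 5.04 mm
Layer 810–650 hPa: Δp = 160 hPa = 16000 Pa, q̄ = 0.0014 kg/kg → 0.0014 × 16000 / 9.8 = 2.29 mm
Layer 650–250 hPa: Δp = 400 hPa = 40000 Pa, q̄ = 0.0004 kg/kg → 0.0004 × 40000 / 9.8 = 1.63 mm
PW = 5.04 + 2.29 + 1.63 = 8.96 ≈ 9.0 mm.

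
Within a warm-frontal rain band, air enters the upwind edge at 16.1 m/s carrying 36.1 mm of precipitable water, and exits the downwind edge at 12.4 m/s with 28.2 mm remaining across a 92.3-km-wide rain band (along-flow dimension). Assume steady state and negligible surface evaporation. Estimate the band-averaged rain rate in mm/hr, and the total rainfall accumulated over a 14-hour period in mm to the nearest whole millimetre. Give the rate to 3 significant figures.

Column moisture flux per unit crosswind length is F = V × PW.
Inflow: F_in = 16.1 × 36.1 = 581.21 mm·m/s
Outflow: F_out = 12.4 × 28.2 = 349.68 mm·m/s
Steady-state rate R = (F_in − F_out)/L = (581.21 − 349.68) / 92300 m = 2.508e-03 mm/s.
R = 2.508e-03 × 3600 = 9.03 mm/hr.
Over 14 h: total = 9.03 × 14 = 126.42 ≈ 126 mm.

R ≈ 9.03 mm/hr; total ≈ 126 mm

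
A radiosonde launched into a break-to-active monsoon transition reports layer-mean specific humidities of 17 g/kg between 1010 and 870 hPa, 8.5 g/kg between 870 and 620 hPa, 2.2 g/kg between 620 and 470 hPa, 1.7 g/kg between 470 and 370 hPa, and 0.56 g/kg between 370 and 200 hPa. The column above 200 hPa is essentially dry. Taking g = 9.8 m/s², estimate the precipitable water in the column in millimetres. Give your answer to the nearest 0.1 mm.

PW ≈ 52.0 mm

Precipitable water is the column-integrated vapour mass per unit area: PW = (1/g) Σ q̄ Δp, with q in kg/kg and Δp in Pa (1 kg/m² of water = 1 mm).
Layer 1010–870 hPa: Δp = 140 hPa = 14000 Pa, q̄ = 0.017 kg/kg → 0.017 × 14000 / 9.8 = 24.29 mm
Layer 870–620 hPa: Δp = 250 hPa = 25000 Pa, q̄ = 0.0085 kg/kg → 0.0085 × 25000 / 9.8 = 21.68 mm
Layer 620–470 hPa: Δp = 150 hPa = 15000 Pa, q̄ = 0.0022 kg/kg → 0.0022 × 15000 / 9.8 = 3.37 mm
Layer 470–370 hPa: Δp = 100 hPa = 10000 Pa, q̄ = 0.0017 kg/kg → 0.0017 × 10000 / 9.8 = 1.73 mm
Layer 370–200 hPa: Δp = 170 hPa = 17000 Pa, q̄ = 0.00056 kg/kg → 0.00056 × 17000 / 9.8 = 0.97 mm
PW = 24.29 + 21.68 + 3.37 + 1.73 + 0.97 = 52.04 ≈ 52.0 mm.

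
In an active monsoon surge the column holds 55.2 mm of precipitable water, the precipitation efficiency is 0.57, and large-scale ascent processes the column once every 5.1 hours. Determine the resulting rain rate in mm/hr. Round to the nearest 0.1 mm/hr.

Each overturning extracts ε × PW = 0.57 × 55.2 = 31.464 mm.
Rate = ε·PW / τ = 31.464 / 5.1 h = 6.2 mm/hr.

R ≈ 6.2 mm/hr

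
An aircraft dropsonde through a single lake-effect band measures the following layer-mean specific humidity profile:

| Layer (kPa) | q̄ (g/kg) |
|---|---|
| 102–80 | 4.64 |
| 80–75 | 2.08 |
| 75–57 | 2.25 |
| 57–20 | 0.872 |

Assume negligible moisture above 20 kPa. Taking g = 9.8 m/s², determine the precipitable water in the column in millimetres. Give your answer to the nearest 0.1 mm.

PW ≈ 18.9 mm

Precipitable water is the column-integrated vapour mass per unit area: PW = (1/g) Σ q̄ Δp, with q in kg/kg and Δp in Pa (1 kg/m² of water = 1 mm).
Layer 102–80 kPa: Δp = 220 hPa = 22000 Pa, q̄ = 0.00464 kg/kg → 0.00464 × 22000 / 9.8 = 10.42 mm
Layer 80–75 kPa: Δp = 50 hPa = 5000 Pa, q̄ = 0.00208 kg/kg → 0.00208 × 5000 / 9.8 = 1.06 mm
Layer 75–57 kPa: Δp = 180 hPa = 18000 Pa, q̄ = 0.00225 kg/kg → 0.00225 × 18000 / 9.8 = 4.13 mm
Layer 57–20 kPa: Δp = 370 hPa = 37000 Pa, q̄ = 0.000872 kg/kg → 0.000872 × 37000 / 9.8 = 3.29 mm
PW = 10.42 + 1.06 + 4.13 + 3.29 = 18.90 ≈ 18.9 mm.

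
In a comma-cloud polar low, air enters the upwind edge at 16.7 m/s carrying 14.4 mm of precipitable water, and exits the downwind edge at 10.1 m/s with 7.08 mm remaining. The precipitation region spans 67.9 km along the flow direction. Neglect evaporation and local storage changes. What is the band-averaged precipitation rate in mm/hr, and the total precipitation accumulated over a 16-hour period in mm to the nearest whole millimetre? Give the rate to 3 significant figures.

R ≈ 8.96 mm/hr; total ≈ 143 mm

Column moisture flux per unit crosswind length is F = V × PW.
Inflow: F_in = 16.7 × 14.4 = 240.48 mm·m/s
Outflow: F_out = 10.1 × 7.08 = 71.508 mm·m/s
Steady-state rate R = (F_in − F_out)/L = (240.48 − 71.508) / 67900 m = 2.489e-03 mm/s.
R = 2.489e-03 × 3600 = 8.96 mm/hr.
Over 16 h: total = 8.96 × 16 = 143.36 ≈ 143 mm.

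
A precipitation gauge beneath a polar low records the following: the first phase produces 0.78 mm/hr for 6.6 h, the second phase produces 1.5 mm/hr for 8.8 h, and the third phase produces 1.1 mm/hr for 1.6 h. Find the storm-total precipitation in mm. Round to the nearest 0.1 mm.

total ≈ 20.1 mm

Total = Σ Rᵢ Δtᵢ = 0.78 × 6.6 + 1.5 × 8.8 + 1.1 × 1.6
      = 5.148 + 13.2 + 1.76 = 20.1 mm.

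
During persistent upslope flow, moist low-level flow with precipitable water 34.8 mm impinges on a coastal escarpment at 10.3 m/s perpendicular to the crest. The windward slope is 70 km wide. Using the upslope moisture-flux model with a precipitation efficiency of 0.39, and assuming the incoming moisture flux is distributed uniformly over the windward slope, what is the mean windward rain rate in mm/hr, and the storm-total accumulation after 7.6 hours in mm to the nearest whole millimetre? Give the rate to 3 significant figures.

Incoming column moisture flux per unit ridge length: F = V × PW = 10.3 × 34.8 = 358.44 mm·m/s.
Spread over the 70 km slope with efficiency ε = 0.39: R = ε·F/W = 0.39 × 358.44 / 70000 m = 1.997e-03 mm/s.
R = 1.997e-03 × 3600 = 7.19 mm/hr.
Over 7.6 h: total = 7.19 × 7.6 = 54.644 ≈ 55 mm.

R ≈ 7.19 mm/hr; total ≈ 55 mm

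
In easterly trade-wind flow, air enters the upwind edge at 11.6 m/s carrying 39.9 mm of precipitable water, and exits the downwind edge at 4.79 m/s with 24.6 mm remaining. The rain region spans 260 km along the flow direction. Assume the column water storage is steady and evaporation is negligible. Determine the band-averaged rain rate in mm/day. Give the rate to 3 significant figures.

Column moisture flux per unit crosswind length is F = V × PW.
Inflow: F_in = 11.6 × 39.9 = 462.84 mm·m/s
Outflow: F_out = 4.79 × 24.6 = 117.834 mm·m/s
Steady-state rate R = (F_in − F_out)/L = (462.84 − 117.834) / 260000 m = 1.327e-03 mm/s.
R = 1.327e-03 × 3600 × 24 = 115 mm/day.

R ≈ 115 mm/day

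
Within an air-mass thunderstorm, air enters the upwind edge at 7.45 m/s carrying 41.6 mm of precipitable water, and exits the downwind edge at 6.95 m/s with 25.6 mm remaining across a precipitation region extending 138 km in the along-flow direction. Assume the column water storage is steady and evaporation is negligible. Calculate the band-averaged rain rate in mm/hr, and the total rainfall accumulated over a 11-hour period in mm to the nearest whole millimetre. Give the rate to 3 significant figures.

Column moisture flux per unit crosswind length is F = V × PW.
Inflow: F_in = 7.45 × 41.6 = 309.92 mm·m/s
Outflow: F_out = 6.95 × 25.6 = 177.92 mm·m/s
Steady-state rate R = (F_in − F_out)/L = (309.92 − 177.92) / 138000 m = 9.565e-04 mm/s.
R = 9.565e-04 × 3600 = 3.44 mm/hr.
Over 11 h: total = 3.44 × 11 = 37.84 ≈ 38 mm.

R ≈ 3.44 mm/hr; total ≈ 38 mm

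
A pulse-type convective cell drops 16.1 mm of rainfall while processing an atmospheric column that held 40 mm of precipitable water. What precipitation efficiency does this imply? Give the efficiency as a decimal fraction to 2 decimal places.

ε ≈ 0.40

ε = rainfall / PW = 16.1 / 40 = 0.40.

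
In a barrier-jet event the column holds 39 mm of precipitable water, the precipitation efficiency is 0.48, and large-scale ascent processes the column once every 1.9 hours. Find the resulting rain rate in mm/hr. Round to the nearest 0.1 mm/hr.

R ≈ 9.9 mm/hr

Each overturning extracts ε × PW = 0.48 × 39 = 18.72 mm.
Rate = ε·PW / τ = 18.72 / 1.9 h = 9.9 mm/hr.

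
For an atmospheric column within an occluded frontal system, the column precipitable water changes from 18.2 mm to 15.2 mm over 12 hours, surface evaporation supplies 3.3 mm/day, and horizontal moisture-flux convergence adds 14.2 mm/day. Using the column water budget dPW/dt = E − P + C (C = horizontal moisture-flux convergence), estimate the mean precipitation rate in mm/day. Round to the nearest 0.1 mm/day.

P ≈ 23.5 mm/day

dPW/dt = (15.2 − 18.2) mm / (12/24 day) = -6.000 mm/day.
P = E + C − dPW/dt = 3.3 + (14.2) − (-6.000) = 23.5 mm/day.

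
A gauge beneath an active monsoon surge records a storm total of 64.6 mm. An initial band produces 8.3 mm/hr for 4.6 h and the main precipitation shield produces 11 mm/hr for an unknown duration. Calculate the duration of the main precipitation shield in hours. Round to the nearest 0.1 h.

duration ≈ 2.4 h

Known phases: 8.3 × 4.6 = 38.18 mm.
Remaining depth = 64.6 − 38.18 = 26.42 mm.
Duration = 26.42 / 11 = 2.4 h.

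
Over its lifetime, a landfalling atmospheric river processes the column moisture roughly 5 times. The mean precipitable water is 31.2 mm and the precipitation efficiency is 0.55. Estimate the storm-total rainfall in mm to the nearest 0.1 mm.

rainfall ≈ 85.8 mm

Each cycle deposits ε × PW = 0.55 × 31.2 = 17.16 mm.
Over 5 cycles: 5 × 17.16 = 85.8 mm.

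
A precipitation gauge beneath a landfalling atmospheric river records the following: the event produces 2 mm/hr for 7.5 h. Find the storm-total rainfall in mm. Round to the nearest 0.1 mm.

Total = Σ Rᵢ Δtᵢ = 2 × 7.5
      = 15 = 15.0 mm.

total ≈ 15.0 mm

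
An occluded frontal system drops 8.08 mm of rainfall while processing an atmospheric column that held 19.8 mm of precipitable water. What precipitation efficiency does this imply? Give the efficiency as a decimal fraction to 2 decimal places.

ε = rainfall / PW = 8.08 / 19.8 = 0.41.

ε ≈ 0.41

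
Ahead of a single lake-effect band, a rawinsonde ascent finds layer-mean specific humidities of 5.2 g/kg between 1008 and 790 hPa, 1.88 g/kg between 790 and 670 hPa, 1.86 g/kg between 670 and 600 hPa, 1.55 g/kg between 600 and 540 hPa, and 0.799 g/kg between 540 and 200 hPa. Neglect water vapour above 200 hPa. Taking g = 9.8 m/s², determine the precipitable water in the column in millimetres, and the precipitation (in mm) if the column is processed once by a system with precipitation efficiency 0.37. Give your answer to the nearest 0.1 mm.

Precipitable water is the column-integrated vapour mass per unit area: PW = (1/g) Σ q̄ Δp, with q in kg/kg and Δp in Pa (1 kg/m² of water = 1 mm).
Layer 1008–790 hPa: Δp = 218 hPa = 21800 Pa, q̄ = 0.0052 kg/kg → 0.0052 × 21800 / 9.8 = 11.57 mm
Layer 790–670 hPa: Δp = 120 hPa = 12000 Pa, q̄ = 0.00188 kg/kg → 0.00188 × 12000 / 9.8 = 2.30 mm
Layer 670–600 hPa: Δp = 70 hPa = 7000 Pa, q̄ = 0.00186 kg/kg → 0.00186 × 7000 / 9.8 = 1.33 mm
Layer 600–540 hPa: Δp = 60 hPa = 6000 Pa, q̄ = 0.00155 kg/kg → 0.00155 × 6000 / 9.8 = 0.95 mm
Layer 540–200 hPa: Δp = 340 hPa = 34000 Pa, q̄ = 0.000799 kg/kg → 0.000799 × 34000 / 9.8 = 2.77 mm
PW = 11.57 + 2.30 + 1.33 + 0.95 + 2.77 = 18.92 ≈ 18.9 mm.
Precipitation = ε × PW = 0.37 × 18.9 = 7.0 mm.

PW ≈ 18.9 mm; precipitation ≈ 7.0 mm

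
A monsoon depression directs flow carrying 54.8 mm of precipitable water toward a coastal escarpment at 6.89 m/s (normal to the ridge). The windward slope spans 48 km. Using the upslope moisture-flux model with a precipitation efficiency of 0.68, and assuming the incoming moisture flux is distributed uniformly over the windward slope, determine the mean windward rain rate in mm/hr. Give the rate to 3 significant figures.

Incoming column moisture flux per unit ridge length: F = V × PW = 6.89 × 54.8 = 377.572 mm·m/s.
Spread over the 48 km slope with efficiency ε = 0.68: R = ε·F/W = 0.68 × 377.572 / 48000 m = 5.349e-03 mm/s.
R = 5.349e-03 × 3600 = 19.3 mm/hr.

R ≈ 19.3 mm/hr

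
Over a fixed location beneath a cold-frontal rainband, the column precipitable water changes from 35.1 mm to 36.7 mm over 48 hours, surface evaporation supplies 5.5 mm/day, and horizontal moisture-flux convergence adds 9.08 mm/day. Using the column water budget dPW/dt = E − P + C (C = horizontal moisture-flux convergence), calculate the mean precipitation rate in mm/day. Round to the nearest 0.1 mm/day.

dPW/dt = (36.7 − 35.1) mm / (48/24 day) = +0.800 mm/day.
P = E + C − dPW/dt = 5.5 + (9.08) − (+0.800) = 13.8 mm/day.

P ≈ 13.8 mm/day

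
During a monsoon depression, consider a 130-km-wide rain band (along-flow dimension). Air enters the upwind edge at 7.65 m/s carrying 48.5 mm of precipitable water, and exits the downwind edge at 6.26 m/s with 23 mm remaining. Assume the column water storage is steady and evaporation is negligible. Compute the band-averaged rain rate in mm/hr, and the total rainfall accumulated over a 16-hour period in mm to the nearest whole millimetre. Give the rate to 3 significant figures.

R ≈ 6.29 mm/hr; total ≈ 101 mm

Column moisture flux per unit crosswind length is F = V × PW.
Inflow: F_in = 7.65 × 48.5 = 371.025 mm·m/s
Outflow: F_out = 6.26 × 23 = 143.98 mm·m/s
Steady-state rate R = (F_in − F_out)/L = (371.025 − 143.98) / 130000 m = 1.747e-03 mm/s.
R = 1.747e-03 × 3600 = 6.29 mm/hr.
Over 16 h: total = 6.29 × 16 = 100.64 ≈ 101 mm.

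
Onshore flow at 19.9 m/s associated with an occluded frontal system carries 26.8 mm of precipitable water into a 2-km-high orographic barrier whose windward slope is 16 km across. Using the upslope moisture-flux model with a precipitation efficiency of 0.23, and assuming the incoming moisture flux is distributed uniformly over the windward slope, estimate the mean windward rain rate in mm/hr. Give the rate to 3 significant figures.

Incoming column moisture flux per unit ridge length: F = V × PW = 19.9 × 26.8 = 533.32 mm·m/s.
Spread over the 16 km slope with efficiency ε = 0.23: R = ε·F/W = 0.23 × 533.32 / 16000 m = 7.666e-03 mm/s.
R = 7.666e-03 × 3600 = 27.6 mm/hr.

R ≈ 27.6 mm/hr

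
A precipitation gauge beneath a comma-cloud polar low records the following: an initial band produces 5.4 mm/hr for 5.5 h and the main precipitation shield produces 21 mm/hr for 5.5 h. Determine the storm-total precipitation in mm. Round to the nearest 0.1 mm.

total ≈ 145.2 mm

Total = Σ Rᵢ Δtᵢ = 5.4 × 5.5 + 21 × 5.5
      = 29.7 + 115.5 = 145.2 mm.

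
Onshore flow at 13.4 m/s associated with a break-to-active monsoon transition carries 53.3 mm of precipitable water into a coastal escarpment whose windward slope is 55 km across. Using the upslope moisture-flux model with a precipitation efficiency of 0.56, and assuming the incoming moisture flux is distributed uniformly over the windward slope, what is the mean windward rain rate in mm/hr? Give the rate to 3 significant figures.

R ≈ 26.2 mm/hr

Incoming column moisture flux per unit ridge length: F = V × PW = 13.4 × 53.3 = 714.22 mm·m/s.
Spread over the 55 km slope with efficiency ε = 0.56: R = ε·F/W = 0.56 × 714.22 / 55000 m = 7.272e-03 mm/s.
R = 7.272e-03 × 3600 = 26.2 mm/hr.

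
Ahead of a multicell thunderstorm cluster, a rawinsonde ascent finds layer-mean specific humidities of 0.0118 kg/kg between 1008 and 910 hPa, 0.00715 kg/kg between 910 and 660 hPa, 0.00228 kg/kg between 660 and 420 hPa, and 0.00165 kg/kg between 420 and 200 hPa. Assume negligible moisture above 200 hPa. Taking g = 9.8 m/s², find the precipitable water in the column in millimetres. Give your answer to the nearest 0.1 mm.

PW ≈ 39.3 mm

Precipitable water is the column-integrated vapour mass per unit area: PW = (1/g) Σ q̄ Δp, with q in kg/kg and Δp in Pa (1 kg/m² of water = 1 mm).
Layer 1008–910 hPa: Δp = 98 hPa = 9800 Pa, q̄ = 0.0118 kg/kg → 0.0118 × 9800 / 9.8 = 11.80 mm
Layer 910–660 hPa: Δp = 250 hPa = 25000 Pa, q̄ = 0.00715 kg/kg → 0.00715 × 25000 / 9.8 = 18.24 mm
Layer 660–420 hPa: Δp = 240 hPa = 24000 Pa, q̄ = 0.00228 kg/kg → 0.00228 × 24000 / 9.8 = 5.58 mm
Layer 420–200 hPa: Δp = 220 hPa = 22000 Pa, q̄ = 0.00165 kg/kg → 0.00165 × 22000 / 9.8 = 3.70 mm
PW = 11.80 + 18.24 + 5.58 + 3.70 = 39.32 ≈ 39.3 mm.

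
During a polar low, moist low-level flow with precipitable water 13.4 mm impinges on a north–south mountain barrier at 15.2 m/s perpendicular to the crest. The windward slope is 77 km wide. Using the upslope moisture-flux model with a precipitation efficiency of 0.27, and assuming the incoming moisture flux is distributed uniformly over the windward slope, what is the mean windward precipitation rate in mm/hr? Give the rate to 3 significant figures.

R ≈ 2.57 mm/hr

Incoming column moisture flux per unit ridge length: F = V × PW = 15.2 × 13.4 = 203.68 mm·m/s.
Spread over the 77 km slope with efficiency ε = 0.27: R = ε·F/W = 0.27 × 203.68 / 77000 m = 7.142e-04 mm/s.
R = 7.142e-04 × 3600 = 2.57 mm/hr.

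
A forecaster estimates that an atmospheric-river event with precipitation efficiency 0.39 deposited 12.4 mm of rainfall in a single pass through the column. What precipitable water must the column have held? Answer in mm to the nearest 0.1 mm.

PW ≈ 31.8 mm

PW = rainfall / ε = 12.4 / 0.39 = 31.8 mm.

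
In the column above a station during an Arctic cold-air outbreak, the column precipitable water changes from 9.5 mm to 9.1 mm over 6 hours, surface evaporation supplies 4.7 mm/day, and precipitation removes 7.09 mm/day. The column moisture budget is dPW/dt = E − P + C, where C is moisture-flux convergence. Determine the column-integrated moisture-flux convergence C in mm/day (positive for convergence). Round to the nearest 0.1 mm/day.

C ≈ 0.8 mm/day

dPW/dt = (9.1 − 9.5) mm / (6/24 day) = -1.600 mm/day.
C = dPW/dt − E + P = (-1.600) − 4.7 + 7.09 = 0.8 mm/day.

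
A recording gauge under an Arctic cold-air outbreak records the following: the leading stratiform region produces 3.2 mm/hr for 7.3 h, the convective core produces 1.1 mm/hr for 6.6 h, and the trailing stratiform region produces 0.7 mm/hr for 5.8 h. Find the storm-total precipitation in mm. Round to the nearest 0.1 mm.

total ≈ 34.7 mm

Total = Σ Rᵢ Δtᵢ = 3.2 × 7.3 + 1.1 × 6.6 + 0.7 × 5.8
      = 23.36 + 7.26 + 4.06 = 34.7 mm.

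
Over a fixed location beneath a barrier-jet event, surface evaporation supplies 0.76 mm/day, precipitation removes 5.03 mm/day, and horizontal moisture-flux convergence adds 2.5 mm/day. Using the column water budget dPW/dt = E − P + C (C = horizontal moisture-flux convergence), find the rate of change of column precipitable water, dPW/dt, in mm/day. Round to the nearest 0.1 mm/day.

dPW/dt = E − P + C = 0.76 − 5.03 + (2.5) = -1.8 mm/day.

dPW/dt ≈ -1.8 mm/day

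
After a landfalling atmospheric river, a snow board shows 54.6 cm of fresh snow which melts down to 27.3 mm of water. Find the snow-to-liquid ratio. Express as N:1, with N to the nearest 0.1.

ratio ≈ 20.0

Ratio = snow depth / SWE = 546 mm / 27.3 mm = 20.0, i.e. 20.0:1.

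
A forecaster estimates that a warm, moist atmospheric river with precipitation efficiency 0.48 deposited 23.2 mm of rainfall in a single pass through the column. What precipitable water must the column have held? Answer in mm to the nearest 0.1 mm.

PW = rainfall / ε = 23.2 / 0.48 = 48.3 mm.

PW ≈ 48.3 mm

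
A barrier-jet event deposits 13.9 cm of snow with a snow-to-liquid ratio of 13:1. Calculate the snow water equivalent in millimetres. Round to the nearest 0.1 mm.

SWE = snow depth / ratio = 13.9 cm / 13 = 1.069 cm = 10.7 mm.

SWE ≈ 10.7 mm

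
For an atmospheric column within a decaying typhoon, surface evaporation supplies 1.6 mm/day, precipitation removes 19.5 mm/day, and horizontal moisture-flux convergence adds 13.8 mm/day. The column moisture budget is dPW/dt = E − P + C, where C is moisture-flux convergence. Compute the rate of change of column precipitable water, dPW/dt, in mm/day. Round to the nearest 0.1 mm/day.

dPW/dt = E − P + C = 1.6 − 19.5 + (13.8) = -4.1 mm/day.

dPW/dt ≈ -4.1 mm/day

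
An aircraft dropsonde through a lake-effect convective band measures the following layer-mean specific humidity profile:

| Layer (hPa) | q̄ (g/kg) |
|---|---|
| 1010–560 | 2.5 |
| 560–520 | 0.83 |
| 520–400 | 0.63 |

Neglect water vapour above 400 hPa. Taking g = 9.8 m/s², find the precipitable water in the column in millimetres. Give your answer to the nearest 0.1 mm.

PW ≈ 12.6 mm

Precipitable water is the column-integrated vapour mass per unit area: PW = (1/g) Σ q̄ Δp, with q in kg/kg and Δp in Pa (1 kg/m² of water = 1 mm).
Layer 1010–560 hPa: Δp = 450 hPa = 45000 Pa, q̄ = 0.0025 kg/kg → 0.0025 × 45000 / 9.8 = 11.48 mm
Layer 560–520 hPa: Δp = 40 hPa = 4000 Pa, q̄ = 0.00083 kg/kg → 0.00083 × 4000 / 9.8 = 0.34 mm
Layer 520–400 hPa: Δp = 120 hPa = 12000 Pa, q̄ = 0.00063 kg/kg → 0.00063 × 12000 / 9.8 = 0.77 mm
PW = 11.48 + 0.34 + 0.77 = 12.59 ≈ 12.6 mm.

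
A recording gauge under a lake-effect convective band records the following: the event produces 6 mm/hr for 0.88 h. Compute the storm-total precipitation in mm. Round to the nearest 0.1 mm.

total ≈ 5.3 mm

Total = Σ Rᵢ Δtᵢ = 6 × 0.88
      = 5.28 = 5.3 mm.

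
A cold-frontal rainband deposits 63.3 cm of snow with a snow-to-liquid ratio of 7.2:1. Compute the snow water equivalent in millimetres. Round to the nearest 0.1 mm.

SWE = snow depth / ratio = 63.3 cm / 7.2 = 8.792 cm = 87.9 mm.

SWE ≈ 87.9 mm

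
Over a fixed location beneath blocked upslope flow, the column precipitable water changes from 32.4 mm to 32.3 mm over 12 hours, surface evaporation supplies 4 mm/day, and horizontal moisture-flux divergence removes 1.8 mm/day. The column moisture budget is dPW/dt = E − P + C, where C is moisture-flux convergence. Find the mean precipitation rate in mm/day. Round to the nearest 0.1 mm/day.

dPW/dt = (32.3 − 32.4) mm / (12/24 day) = -0.200 mm/day.
P = E + C − dPW/dt = 4 + (-1.8) − (-0.200) = 2.4 mm/day.

P ≈ 2.4 mm/day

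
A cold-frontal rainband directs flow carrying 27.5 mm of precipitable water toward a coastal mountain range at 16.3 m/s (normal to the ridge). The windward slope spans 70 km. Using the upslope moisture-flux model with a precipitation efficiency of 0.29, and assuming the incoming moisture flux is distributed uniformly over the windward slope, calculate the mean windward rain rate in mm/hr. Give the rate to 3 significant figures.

R ≈ 6.69 mm/hr

Incoming column moisture flux per unit ridge length: F = V × PW = 16.3 × 27.5 = 448.25 mm·m/s.
Spread over the 70 km slope with efficiency ε = 0.29: R = ε·F/W = 0.29 × 448.25 / 70000 m = 1.857e-03 mm/s.
R = 1.857e-03 × 3600 = 6.69 mm/hr.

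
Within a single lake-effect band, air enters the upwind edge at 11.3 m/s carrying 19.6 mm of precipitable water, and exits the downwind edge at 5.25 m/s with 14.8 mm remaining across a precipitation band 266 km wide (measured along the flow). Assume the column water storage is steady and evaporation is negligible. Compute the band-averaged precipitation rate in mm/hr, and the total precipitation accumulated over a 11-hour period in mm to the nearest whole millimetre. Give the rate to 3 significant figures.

Column moisture flux per unit crosswind length is F = V × PW.
Inflow: F_in = 11.3 × 19.6 = 221.48 mm·m/s
Outflow: F_out = 5.25 × 14.8 = 77.7 mm·m/s
Steady-state rate R = (F_in − F_out)/L = (221.48 − 77.7) / 266000 m = 5.405e-04 mm/s.
R = 5.405e-04 × 3600 = 1.95 mm/hr.
Over 11 h: total = 1.95 × 11 = 21.45 ≈ 21 mm.

R ≈ 1.95 mm/hr; total ≈ 21 mm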